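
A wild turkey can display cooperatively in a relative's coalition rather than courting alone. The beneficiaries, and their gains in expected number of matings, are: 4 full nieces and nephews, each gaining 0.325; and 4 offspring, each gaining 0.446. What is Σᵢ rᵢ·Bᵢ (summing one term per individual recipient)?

1.217

r to a full niece or nephew = 0.25 (full aunt/uncle↔niece/nephew: two paths of length 3 through the shared grandparent pair: r = 2·(1/2)^3 = 1/4).
r to an offspring = 1/2 (one parent–offspring link: r = (1/2)^1 = 1/2).
Summing one r·B term per recipient: 4·0.25·0.325 + 4·0.5·0.446 = 1.217.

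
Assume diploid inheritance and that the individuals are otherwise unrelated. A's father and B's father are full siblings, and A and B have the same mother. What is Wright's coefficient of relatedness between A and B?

With two independent routes of shared ancestry, r is the sum of the two contributions.
A and B are related in two ways: first cousins through their fathers (r = 1/8) and half-sibs through their shared mother (r = 1/4).
r = 1/8 + 1/4 = 0.375.

0.375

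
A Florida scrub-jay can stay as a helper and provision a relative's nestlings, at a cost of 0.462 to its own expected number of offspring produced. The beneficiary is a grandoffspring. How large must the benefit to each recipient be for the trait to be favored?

1.848

r to a grandoffspring = 0.25 (two parent–offspring links: r = (1/2)^2 = 1/4).
Hamilton's rule with n recipients of equal r: n·r·B > C, so B > C/(n·r) = 0.462/(1·0.25) = 1.848.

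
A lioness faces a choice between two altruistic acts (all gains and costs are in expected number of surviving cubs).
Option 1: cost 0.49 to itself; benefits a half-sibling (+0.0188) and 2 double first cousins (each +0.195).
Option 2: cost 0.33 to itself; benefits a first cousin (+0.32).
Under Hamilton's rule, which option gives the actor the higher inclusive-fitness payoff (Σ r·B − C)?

Option 2

Option 1: r to a half-sibling = 0.25.
Option 1: r to a double first cousin = 0.25.
Option 1: Σ r·B − C = (1·0.25·0.0188 + 2·0.25·0.195) − 0.49 = -0.3878.
Option 2: r to a first cousin = 0.125.
Option 2: Σ r·B − C = (1·0.125·0.32) − 0.33 = -0.29.
Option 2 has the higher net inclusive-fitness payoff.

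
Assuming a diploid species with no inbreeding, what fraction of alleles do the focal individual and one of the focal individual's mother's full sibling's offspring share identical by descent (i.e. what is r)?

0.125

Each parent–offspring link contributes a factor of 1/2, and independent paths through distinct common ancestors add.
First cousins share one grandparent pair — two paths of length 4: r = 2·(1/2)^4 = 1/8.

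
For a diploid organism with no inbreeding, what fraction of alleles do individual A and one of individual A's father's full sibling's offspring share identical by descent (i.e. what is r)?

0.125

Each parent–offspring link contributes a factor of 1/2, and independent paths through distinct common ancestors add.
First cousins share one grandparent pair — two paths of length 4: r = 2·(1/2)^4 = 1/8.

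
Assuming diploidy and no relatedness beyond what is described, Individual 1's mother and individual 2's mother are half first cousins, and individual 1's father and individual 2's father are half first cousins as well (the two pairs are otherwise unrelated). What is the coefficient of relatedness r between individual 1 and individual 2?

0.03125

Independent pedigree routes through distinct common ancestors add.
Individual 1 and individual 2 are related in two ways: half second cousins through their mothers (r = 1/64) and half second cousins through their fathers (r = 1/64).
r = 1/64 + 1/64 = 1/32 = 0.03125.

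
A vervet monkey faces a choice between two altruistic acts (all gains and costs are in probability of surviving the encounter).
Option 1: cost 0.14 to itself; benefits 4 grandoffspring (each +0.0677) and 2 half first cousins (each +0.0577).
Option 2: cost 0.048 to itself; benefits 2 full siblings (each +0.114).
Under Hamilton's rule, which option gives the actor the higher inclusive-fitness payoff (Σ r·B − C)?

Option 1: r to a grandoffspring = 0.25.
Option 1: r to a half first cousin = 0.0625.
Option 1: Σ r·B − C = (4·0.25·0.0677 + 2·0.0625·0.0577) − 0.14 = -0.0650875.
Option 2: r to a full sibling = 0.5.
Option 2: Σ r·B − C = (2·0.5·0.114) − 0.048 = 0.066.
Option 2 has the higher net inclusive-fitness payoff.

Option 2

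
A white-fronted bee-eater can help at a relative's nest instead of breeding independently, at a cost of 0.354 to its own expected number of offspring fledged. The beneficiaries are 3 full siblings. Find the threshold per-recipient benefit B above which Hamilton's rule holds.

0.236

r to a full sibling = 0.5 (full sibs share both parents — two paths of length 2: r = 2·(1/2)^2 = 1/2).
Hamilton's rule with n recipients of equal r: n·r·B > C, so B > C/(n·r) = 0.354/(3·0.5) = 0.236.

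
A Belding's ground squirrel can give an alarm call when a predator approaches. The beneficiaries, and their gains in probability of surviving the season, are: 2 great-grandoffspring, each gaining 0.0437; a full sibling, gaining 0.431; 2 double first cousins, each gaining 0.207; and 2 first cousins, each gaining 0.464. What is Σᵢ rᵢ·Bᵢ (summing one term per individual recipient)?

0.445925

r to a great-grandoffspring = 1/8 (three parent–offspring links: r = (1/2)^3 = 1/8).
r to a full sibling = 0.5 (full sibs share both parents — two paths of length 2: r = 2·(1/2)^2 = 1/2).
r to a double first cousin = 0.25 (double first cousins share both grandparent pairs — four paths of length 4: r = 4·(1/2)^4 = 1/4).
r to a first cousin = 0.125 (first cousins share one grandparent pair — two paths of length 4: r = 2·(1/2)^4 = 1/8).
Summing one r·B term per recipient: 2·0.125·0.0437 + 1·0.5·0.431 + 2·0.25·0.207 + 2·0.125·0.464 = 0.445925.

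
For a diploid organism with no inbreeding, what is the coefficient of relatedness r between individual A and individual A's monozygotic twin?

Each parent–offspring link contributes a factor of 1/2, and independent paths through distinct common ancestors add.
Monozygotic twins share every allele identical by descent: r = 1.

1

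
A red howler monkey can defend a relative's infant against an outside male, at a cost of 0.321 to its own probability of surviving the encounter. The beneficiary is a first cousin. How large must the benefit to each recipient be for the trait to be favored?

2.568

r to a first cousin = 0.125 (first cousins share one grandparent pair — two paths of length 4: r = 2·(1/2)^4 = 1/8).
Hamilton's rule with n recipients of equal r: n·r·B > C, so B > C/(n·r) = 0.321/(1·0.125) = 2.568.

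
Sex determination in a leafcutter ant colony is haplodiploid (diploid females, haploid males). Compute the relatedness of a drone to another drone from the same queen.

Haploid brothers each carry a random half of the queen's diploid genome, so on average they share half: r = 1/2.

0.5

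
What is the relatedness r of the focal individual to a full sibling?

0.5

Each parent–offspring link contributes a factor of 1/2, and independent paths through distinct common ancestors add.
Full sibs share both parents — two paths of length 2: r = 2·(1/2)^2 = 1/2.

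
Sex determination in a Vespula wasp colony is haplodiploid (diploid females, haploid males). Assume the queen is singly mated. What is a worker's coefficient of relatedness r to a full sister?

Haplodiploid full sisters inherit their father's entire haploid genome identically (contributing 1/2) and on average half of their mother's contribution (1/2 · 1/2 = 1/4); r = 1/2 + 1/4 = 3/4.

0.75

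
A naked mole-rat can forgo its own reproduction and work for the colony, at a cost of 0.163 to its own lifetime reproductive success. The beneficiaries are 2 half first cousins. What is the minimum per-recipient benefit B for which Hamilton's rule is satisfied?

1.304

r to a half first cousin = 1/16 (half first cousins share one grandparent — one path of length 4: r = (1/2)^4 = 1/16).
Hamilton's rule with n recipients of equal r: n·r·B > C, so B > C/(n·r) = 0.163/(2·0.0625) = 1.304.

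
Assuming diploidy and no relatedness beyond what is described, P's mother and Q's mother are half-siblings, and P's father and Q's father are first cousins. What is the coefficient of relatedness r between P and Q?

0.09375

With two independent routes of shared ancestry, r is the sum of the two contributions.
P and Q are related in two ways: half first cousins through their mothers (r = 1/16) and second cousins through their fathers (r = 1/32).
r = 1/16 + 1/32 = 3/32 = 0.09375.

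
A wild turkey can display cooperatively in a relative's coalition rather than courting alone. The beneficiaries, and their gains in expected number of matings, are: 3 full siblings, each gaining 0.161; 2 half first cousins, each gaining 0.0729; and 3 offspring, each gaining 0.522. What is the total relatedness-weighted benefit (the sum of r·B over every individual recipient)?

r to a full sibling = 0.5 (full sibs share both parents — two paths of length 2: r = 2·(1/2)^2 = 1/2).
r to a half first cousin = 1/16 (half first cousins share one grandparent — one path of length 4: r = (1/2)^4 = 1/16).
r to an offspring = 1/2 (one parent–offspring link: r = (1/2)^1 = 1/2).
Summing one r·B term per recipient: 3·0.5·0.161 + 2·0.0625·0.0729 + 3·0.5·0.522 = 1.0336125.

1.0336125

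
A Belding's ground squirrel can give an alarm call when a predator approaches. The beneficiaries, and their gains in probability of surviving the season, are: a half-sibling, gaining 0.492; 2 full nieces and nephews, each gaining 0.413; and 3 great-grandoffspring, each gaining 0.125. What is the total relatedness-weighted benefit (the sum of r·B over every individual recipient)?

0.376375

r to a half-sibling = 1/4 (half-sibs share one parent — one path of length 2: r = (1/2)^2 = 1/4).
r to a full niece or nephew = 1/4 (full aunt/uncle↔niece/nephew: two paths of length 3 through the shared grandparent pair: r = 2·(1/2)^3 = 1/4).
r to a great-grandoffspring = 0.125 (three parent–offspring links: r = (1/2)^3 = 1/8).
Summing one r·B term per recipient: 1·0.25·0.492 + 2·0.25·0.413 + 3·0.125·0.125 = 0.376375.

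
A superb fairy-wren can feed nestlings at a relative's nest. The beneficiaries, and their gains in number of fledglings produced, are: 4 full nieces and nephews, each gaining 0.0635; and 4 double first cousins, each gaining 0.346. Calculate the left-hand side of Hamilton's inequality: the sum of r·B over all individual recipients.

r to a full niece or nephew = 0.25 (full aunt/uncle↔niece/nephew: two paths of length 3 through the shared grandparent pair: r = 2·(1/2)^3 = 1/4).
r to a double first cousin = 1/4 (double first cousins share both grandparent pairs — four paths of length 4: r = 4·(1/2)^4 = 1/4).
Summing one r·B term per recipient: 4·0.25·0.0635 + 4·0.25·0.346 = 0.4095.

0.4095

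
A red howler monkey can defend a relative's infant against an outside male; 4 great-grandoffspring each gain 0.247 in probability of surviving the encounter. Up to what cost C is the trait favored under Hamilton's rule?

r to a great-grandoffspring = 1/8 (three parent–offspring links: r = (1/2)^3 = 1/8).
Hamilton's rule: n·r·B > C, so the trait is favored while C < n·r·B = 4·0.125·0.247 = 0.1235.

0.1235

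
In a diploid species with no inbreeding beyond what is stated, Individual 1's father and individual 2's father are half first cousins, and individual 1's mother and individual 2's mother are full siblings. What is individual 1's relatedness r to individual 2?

0.140625

Independent pedigree routes through distinct common ancestors add.
Individual 1 and individual 2 are related in two ways: half second cousins through their fathers (r = 1/64) and first cousins through their mothers (r = 1/8).
r = 1/64 + 1/8 = 9/64 = 0.140625.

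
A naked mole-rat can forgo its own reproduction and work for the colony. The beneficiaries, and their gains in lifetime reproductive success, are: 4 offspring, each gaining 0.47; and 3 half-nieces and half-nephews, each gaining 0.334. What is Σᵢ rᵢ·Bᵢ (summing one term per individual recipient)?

r to an offspring = 0.5 (one parent–offspring link: r = (1/2)^1 = 1/2).
r to a half-niece or half-nephew = 0.125 (half-aunt/uncle↔niece/nephew: one path of length 3: r = (1/2)^3 = 1/8).
Summing one r·B term per recipient: 4·0.5·0.47 + 3·0.125·0.334 = 1.06525.

1.06525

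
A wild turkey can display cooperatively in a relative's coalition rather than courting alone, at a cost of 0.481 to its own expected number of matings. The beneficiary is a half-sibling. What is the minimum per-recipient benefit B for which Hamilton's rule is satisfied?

r to a half-sibling = 0.25 (half-sibs share one parent — one path of length 2: r = (1/2)^2 = 1/4).
Hamilton's rule with n recipients of equal r: n·r·B > C, so B > C/(n·r) = 0.481/(1·0.25) = 1.924.

1.924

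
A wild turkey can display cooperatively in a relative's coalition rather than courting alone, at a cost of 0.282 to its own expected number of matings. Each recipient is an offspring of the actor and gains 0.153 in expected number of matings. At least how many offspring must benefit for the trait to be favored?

4

r to an offspring = 0.5 (one parent–offspring link: r = (1/2)^1 = 1/2).
Hamilton's rule: n·r·B > C  ⇒  n > C/(r·B) = 0.282/(0.5·0.153) = 3.686.
The smallest integer exceeding 3.686 is 4.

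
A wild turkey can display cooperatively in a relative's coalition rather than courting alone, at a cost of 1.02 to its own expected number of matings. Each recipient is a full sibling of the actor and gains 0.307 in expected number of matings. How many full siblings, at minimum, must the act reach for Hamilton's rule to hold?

7

r to a full sibling = 1/2 (full sibs share both parents — two paths of length 2: r = 2·(1/2)^2 = 1/2).
Hamilton's rule: n·r·B > C  ⇒  n > C/(r·B) = 1.02/(0.5·0.307) = 6.645.
The smallest integer exceeding 6.645 is 7.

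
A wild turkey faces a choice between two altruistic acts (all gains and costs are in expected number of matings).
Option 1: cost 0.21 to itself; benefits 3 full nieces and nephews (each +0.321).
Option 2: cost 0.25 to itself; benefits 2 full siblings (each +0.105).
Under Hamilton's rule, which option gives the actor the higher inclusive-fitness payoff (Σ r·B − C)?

Option 1

Option 1: r to a full niece or nephew = 0.25.
Option 1: Σ r·B − C = (3·0.25·0.321) − 0.21 = 0.03075.
Option 2: r to a full sibling = 0.5.
Option 2: Σ r·B − C = (2·0.5·0.105) − 0.25 = -0.145.
Option 1 has the higher net inclusive-fitness payoff.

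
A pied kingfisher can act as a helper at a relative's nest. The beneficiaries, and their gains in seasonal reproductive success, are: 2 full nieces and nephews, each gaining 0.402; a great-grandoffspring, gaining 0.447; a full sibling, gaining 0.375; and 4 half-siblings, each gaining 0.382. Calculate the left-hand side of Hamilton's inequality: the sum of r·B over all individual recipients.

0.826375

r to a full niece or nephew = 0.25 (full aunt/uncle↔niece/nephew: two paths of length 3 through the shared grandparent pair: r = 2·(1/2)^3 = 1/4).
r to a great-grandoffspring = 0.125 (three parent–offspring links: r = (1/2)^3 = 1/8).
r to a full sibling = 0.5 (full sibs share both parents — two paths of length 2: r = 2·(1/2)^2 = 1/2).
r to a half-sibling = 0.25 (half-sibs share one parent — one path of length 2: r = (1/2)^2 = 1/4).
Summing one r·B term per recipient: 2·0.25·0.402 + 1·0.125·0.447 + 1·0.5·0.375 + 4·0.25·0.382 = 0.826375.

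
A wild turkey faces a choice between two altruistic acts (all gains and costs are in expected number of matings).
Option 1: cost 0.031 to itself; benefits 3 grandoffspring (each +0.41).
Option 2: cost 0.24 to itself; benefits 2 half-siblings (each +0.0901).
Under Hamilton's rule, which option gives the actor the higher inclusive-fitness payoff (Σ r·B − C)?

Option 1

Option 1: r to a grandoffspring = 0.25.
Option 1: Σ r·B − C = (3·0.25·0.41) − 0.031 = 0.2765.
Option 2: r to a half-sibling = 0.25.
Option 2: Σ r·B − C = (2·0.25·0.0901) − 0.24 = -0.19495.
Option 1 has the higher net inclusive-fitness payoff.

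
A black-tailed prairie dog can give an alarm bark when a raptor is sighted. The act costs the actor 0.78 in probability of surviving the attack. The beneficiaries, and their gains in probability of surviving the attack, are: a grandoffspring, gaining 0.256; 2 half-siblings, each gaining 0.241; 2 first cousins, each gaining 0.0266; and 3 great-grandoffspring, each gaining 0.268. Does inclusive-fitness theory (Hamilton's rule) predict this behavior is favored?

No

Hamilton's rule: the trait is favored when the sum of r·B over every recipient exceeds the actor's cost C.
r to a grandoffspring = 1/4 (two parent–offspring links: r = (1/2)^2 = 1/4).
r to a half-sibling = 0.25 (half-sibs share one parent — one path of length 2: r = (1/2)^2 = 1/4).
r to a first cousin = 1/8 (first cousins share one grandparent pair — two paths of length 4: r = 2·(1/2)^4 = 1/8).
r to a great-grandoffspring = 1/8 (three parent–offspring links: r = (1/2)^3 = 1/8).
Summing one r·B term per recipient: 1·0.25·0.256 + 2·0.25·0.241 + 2·0.125·0.0266 + 3·0.125·0.268 = 0.29165.
0.29165 < 0.78: the indirect benefit is less than the cost.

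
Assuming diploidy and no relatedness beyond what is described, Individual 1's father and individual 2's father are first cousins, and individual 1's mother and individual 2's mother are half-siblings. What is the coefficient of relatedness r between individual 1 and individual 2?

0.09375

With two independent routes of shared ancestry, r is the sum of the two contributions.
Individual 1 and individual 2 are related in two ways: second cousins through their fathers (r = 1/32) and half first cousins through their mothers (r = 1/16).
r = 1/32 + 1/16 = 3/32 = 0.09375.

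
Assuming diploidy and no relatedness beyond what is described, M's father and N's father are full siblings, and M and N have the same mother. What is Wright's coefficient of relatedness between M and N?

0.375

With two independent routes of shared ancestry, r is the sum of the two contributions.
M and N are related in two ways: first cousins through their fathers (r = 1/8) and half-sibs through their shared mother (r = 1/4).
r = 1/8 + 1/4 = 3/8 = 0.375.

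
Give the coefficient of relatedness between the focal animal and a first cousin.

0.125

First cousins share one grandparent pair — two paths of length 4: r = 2·(1/2)^4 = 1/8.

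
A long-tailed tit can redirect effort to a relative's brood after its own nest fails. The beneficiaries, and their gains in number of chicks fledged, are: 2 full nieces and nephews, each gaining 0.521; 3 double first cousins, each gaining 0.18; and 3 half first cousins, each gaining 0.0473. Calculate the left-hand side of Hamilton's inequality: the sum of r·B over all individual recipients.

0.40436875

r to a full niece or nephew = 0.25 (full aunt/uncle↔niece/nephew: two paths of length 3 through the shared grandparent pair: r = 2·(1/2)^3 = 1/4).
r to a double first cousin = 0.25 (double first cousins share both grandparent pairs — four paths of length 4: r = 4·(1/2)^4 = 1/4).
r to a half first cousin = 1/16 (half first cousins share one grandparent — one path of length 4: r = (1/2)^4 = 1/16).
Summing one r·B term per recipient: 2·0.25·0.521 + 3·0.25·0.18 + 3·0.0625·0.0473 = 0.40436875.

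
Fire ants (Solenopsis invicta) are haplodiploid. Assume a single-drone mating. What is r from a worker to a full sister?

0.75

Haplodiploid full sisters inherit their father's entire haploid genome identically (contributing 1/2) and on average half of their mother's contribution (1/2 · 1/2 = 1/4); r = 1/2 + 1/4 = 3/4.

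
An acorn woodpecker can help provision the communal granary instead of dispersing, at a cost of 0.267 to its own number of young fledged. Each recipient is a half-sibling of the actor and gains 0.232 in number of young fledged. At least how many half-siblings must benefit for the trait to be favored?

5

r to a half-sibling = 1/4 (half-sibs share one parent — one path of length 2: r = (1/2)^2 = 1/4).
Hamilton's rule: n·r·B > C  ⇒  n > C/(r·B) = 0.267/(0.25·0.232) = 4.603.
The smallest integer exceeding 4.603 is 5.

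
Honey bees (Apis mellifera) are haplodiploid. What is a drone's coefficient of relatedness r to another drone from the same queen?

0.5

Haploid brothers each carry a random half of the queen's diploid genome, so on average they share half: r = 1/2.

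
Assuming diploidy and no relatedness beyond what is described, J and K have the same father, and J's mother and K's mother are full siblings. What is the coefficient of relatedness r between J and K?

0.375

With two independent routes of shared ancestry, r is the sum of the two contributions.
J and K are related in two ways: half-sibs through their shared father (r = 1/4) and first cousins through their mothers (r = 1/8).
r = 1/4 + 1/8 = 3/8 = 0.375.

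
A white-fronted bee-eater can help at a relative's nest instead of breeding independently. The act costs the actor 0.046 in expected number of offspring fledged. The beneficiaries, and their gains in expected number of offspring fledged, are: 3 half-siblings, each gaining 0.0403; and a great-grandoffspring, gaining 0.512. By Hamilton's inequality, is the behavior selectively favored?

Hamilton's rule: the trait is favored when the sum of r·B over every recipient exceeds the actor's cost C.
r to a half-sibling = 1/4 (half-sibs share one parent — one path of length 2: r = (1/2)^2 = 1/4).
r to a great-grandoffspring = 0.125 (three parent–offspring links: r = (1/2)^3 = 1/8).
Summing one r·B term per recipient: 3·0.25·0.0403 + 1·0.125·0.512 = 0.094225.
0.094225 > 0.046: the indirect benefit exceeds the cost.

Yes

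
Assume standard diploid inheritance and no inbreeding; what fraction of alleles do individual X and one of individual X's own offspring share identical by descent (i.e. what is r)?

Each parent–offspring link contributes a factor of 1/2, and independent paths through distinct common ancestors add.
One parent–offspring link: r = (1/2)^1 = 1/2.

0.5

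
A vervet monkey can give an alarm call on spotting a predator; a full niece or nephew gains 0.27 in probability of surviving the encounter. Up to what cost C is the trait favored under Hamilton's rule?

0.0675

r to a full niece or nephew = 0.25 (full aunt/uncle↔niece/nephew: two paths of length 3 through the shared grandparent pair: r = 2·(1/2)^3 = 1/4).
Hamilton's rule: n·r·B > C, so the trait is favored while C < n·r·B = 1·0.25·0.27 = 0.0675.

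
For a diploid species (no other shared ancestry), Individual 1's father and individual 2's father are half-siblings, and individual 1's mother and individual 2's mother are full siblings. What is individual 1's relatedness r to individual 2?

With two independent routes of shared ancestry, r is the sum of the two contributions.
Individual 1 and individual 2 are related in two ways: half first cousins through their fathers (r = 1/16) and first cousins through their mothers (r = 1/8).
r = 1/16 + 1/8 = 0.1875.

0.1875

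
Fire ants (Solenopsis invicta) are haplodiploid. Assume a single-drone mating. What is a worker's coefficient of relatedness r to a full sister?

0.75

Haplodiploid full sisters inherit their father's entire haploid genome identically (contributing 1/2) and on average half of their mother's contribution (1/2 · 1/2 = 1/4); r = 1/2 + 1/4 = 3/4.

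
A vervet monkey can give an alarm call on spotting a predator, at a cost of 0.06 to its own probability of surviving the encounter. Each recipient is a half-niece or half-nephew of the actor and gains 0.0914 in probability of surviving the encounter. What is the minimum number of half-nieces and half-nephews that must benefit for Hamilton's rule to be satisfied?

r to a half-niece or half-nephew = 1/8 (half-aunt/uncle↔niece/nephew: one path of length 3: r = (1/2)^3 = 1/8).
Hamilton's rule: n·r·B > C  ⇒  n > C/(r·B) = 0.06/(0.125·0.0914) = 5.252.
The smallest integer exceeding 5.252 is 6.

6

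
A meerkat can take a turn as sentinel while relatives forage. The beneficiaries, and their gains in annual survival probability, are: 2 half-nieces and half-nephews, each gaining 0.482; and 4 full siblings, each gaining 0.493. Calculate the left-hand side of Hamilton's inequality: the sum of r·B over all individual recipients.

1.1065

r to a half-niece or half-nephew = 1/8 (half-aunt/uncle↔niece/nephew: one path of length 3: r = (1/2)^3 = 1/8).
r to a full sibling = 0.5 (full sibs share both parents — two paths of length 2: r = 2·(1/2)^2 = 1/2).
Summing one r·B term per recipient: 2·0.125·0.482 + 4·0.5·0.493 = 1.1065.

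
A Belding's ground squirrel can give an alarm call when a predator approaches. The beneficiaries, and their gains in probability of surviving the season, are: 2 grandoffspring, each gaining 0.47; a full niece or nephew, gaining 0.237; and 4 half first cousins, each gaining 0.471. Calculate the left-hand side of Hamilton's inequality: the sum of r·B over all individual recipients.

r to a grandoffspring = 0.25 (two parent–offspring links: r = (1/2)^2 = 1/4).
r to a full niece or nephew = 0.25 (full aunt/uncle↔niece/nephew: two paths of length 3 through the shared grandparent pair: r = 2·(1/2)^3 = 1/4).
r to a half first cousin = 0.0625 (half first cousins share one grandparent — one path of length 4: r = (1/2)^4 = 1/16).
Summing one r·B term per recipient: 2·0.25·0.47 + 1·0.25·0.237 + 4·0.0625·0.471 = 0.412.

0.412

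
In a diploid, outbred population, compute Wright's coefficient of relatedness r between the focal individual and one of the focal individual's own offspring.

0.5

Each parent–offspring link contributes a factor of 1/2, and independent paths through distinct common ancestors add.
One parent–offspring link: r = (1/2)^1 = 1/2.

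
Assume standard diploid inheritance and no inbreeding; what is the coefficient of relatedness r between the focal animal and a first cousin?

0.125

First cousins share one grandparent pair — two paths of length 4: r = 2·(1/2)^4 = 1/8.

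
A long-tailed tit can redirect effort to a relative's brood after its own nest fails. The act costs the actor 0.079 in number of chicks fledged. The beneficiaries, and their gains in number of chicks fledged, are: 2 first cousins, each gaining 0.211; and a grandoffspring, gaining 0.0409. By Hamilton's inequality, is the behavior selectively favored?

No

Hamilton's rule: the trait is favored when the sum of r·B over every recipient exceeds the actor's cost C.
r to a first cousin = 0.125 (first cousins share one grandparent pair — two paths of length 4: r = 2·(1/2)^4 = 1/8).
r to a grandoffspring = 0.25 (two parent–offspring links: r = (1/2)^2 = 1/4).
Summing one r·B term per recipient: 2·0.125·0.211 + 1·0.25·0.0409 = 0.062975.
0.062975 < 0.079: the indirect benefit is less than the cost.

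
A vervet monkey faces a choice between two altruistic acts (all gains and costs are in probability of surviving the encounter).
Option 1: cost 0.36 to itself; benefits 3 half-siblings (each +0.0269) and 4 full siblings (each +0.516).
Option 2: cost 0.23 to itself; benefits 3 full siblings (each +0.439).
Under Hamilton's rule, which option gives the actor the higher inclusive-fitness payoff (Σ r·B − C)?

Option 1

Option 1: r to a half-sibling = 0.25.
Option 1: r to a full sibling = 0.5.
Option 1: Σ r·B − C = (3·0.25·0.0269 + 4·0.5·0.516) − 0.36 = 0.692175.
Option 2: r to a full sibling = 0.5.
Option 2: Σ r·B − C = (3·0.5·0.439) − 0.23 = 0.4285.
Option 1 has the higher net inclusive-fitness payoff.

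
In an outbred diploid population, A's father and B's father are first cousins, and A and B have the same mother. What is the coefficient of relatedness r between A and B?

Wright's path rule: contributions from independent ancestry routes add.
A and B are related in two ways: second cousins through their fathers (r = 1/32) and half-sibs through their shared mother (r = 1/4).
r = 1/32 + 1/4 = 9/32 = 0.28125.

0.28125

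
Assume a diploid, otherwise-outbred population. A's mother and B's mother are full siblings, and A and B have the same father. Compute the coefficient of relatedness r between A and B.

With two independent routes of shared ancestry, r is the sum of the two contributions.
A and B are related in two ways: first cousins through their mothers (r = 1/8) and half-sibs through their shared father (r = 1/4).
r = 1/8 + 1/4 = 3/8 = 0.375.

0.375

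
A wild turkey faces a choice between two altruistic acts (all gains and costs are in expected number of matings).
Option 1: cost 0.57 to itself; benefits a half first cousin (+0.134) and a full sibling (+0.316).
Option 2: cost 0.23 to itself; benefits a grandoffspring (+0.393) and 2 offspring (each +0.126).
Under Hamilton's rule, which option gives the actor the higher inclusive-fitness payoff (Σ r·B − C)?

Option 1: r to a half first cousin = 0.0625.
Option 1: r to a full sibling = 0.5.
Option 1: Σ r·B − C = (1·0.0625·0.134 + 1·0.5·0.316) − 0.57 = -0.403625.
Option 2: r to a grandoffspring = 0.25.
Option 2: r to an offspring = 0.5.
Option 2: Σ r·B − C = (1·0.25·0.393 + 2·0.5·0.126) − 0.23 = -0.00575.
Option 2 has the higher net inclusive-fitness payoff.

Option 2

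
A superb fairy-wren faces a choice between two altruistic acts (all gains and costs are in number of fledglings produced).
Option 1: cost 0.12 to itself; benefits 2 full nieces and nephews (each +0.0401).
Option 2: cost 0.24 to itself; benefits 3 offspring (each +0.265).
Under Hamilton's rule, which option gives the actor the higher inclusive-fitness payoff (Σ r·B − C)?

Option 1: r to a full niece or nephew = 0.25.
Option 1: Σ r·B − C = (2·0.25·0.0401) − 0.12 = -0.09995.
Option 2: r to an offspring = 0.5.
Option 2: Σ r·B − C = (3·0.5·0.265) − 0.24 = 0.1575.
Option 2 has the higher net inclusive-fitness payoff.

Option 2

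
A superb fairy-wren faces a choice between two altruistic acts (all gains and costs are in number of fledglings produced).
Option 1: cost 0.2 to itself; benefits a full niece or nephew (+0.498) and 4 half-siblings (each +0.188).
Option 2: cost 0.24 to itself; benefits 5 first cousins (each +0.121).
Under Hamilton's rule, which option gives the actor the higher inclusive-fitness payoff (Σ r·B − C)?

Option 1: r to a full niece or nephew = 0.25.
Option 1: r to a half-sibling = 0.25.
Option 1: Σ r·B − C = (1·0.25·0.498 + 4·0.25·0.188) − 0.2 = 0.1125.
Option 2: r to a first cousin = 0.125.
Option 2: Σ r·B − C = (5·0.125·0.121) − 0.24 = -0.164375.
Option 1 has the higher net inclusive-fitness payoff.

Option 1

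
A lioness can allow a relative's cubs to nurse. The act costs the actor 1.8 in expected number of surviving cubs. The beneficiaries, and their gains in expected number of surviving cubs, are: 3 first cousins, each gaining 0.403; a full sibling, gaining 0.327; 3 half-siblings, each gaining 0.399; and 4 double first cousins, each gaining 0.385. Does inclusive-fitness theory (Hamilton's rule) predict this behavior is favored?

No

Hamilton's rule: the trait is favored when the sum of r·B over every recipient exceeds the actor's cost C.
r to a first cousin = 1/8 (first cousins share one grandparent pair — two paths of length 4: r = 2·(1/2)^4 = 1/8).
r to a full sibling = 0.5 (full sibs share both parents — two paths of length 2: r = 2·(1/2)^2 = 1/2).
r to a half-sibling = 1/4 (half-sibs share one parent — one path of length 2: r = (1/2)^2 = 1/4).
r to a double first cousin = 0.25 (double first cousins share both grandparent pairs — four paths of length 4: r = 4·(1/2)^4 = 1/4).
Summing one r·B term per recipient: 3·0.125·0.403 + 1·0.5·0.327 + 3·0.25·0.399 + 4·0.25·0.385 = 0.998875.
0.998875 < 1.8: the indirect benefit is less than the cost.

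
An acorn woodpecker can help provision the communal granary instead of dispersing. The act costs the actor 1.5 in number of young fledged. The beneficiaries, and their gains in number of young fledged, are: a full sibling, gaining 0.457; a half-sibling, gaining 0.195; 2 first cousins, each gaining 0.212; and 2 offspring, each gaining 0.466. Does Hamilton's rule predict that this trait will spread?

No

Hamilton's rule: the trait is favored when the sum of r·B over every recipient exceeds the actor's cost C.
r to a full sibling = 0.5 (full sibs share both parents — two paths of length 2: r = 2·(1/2)^2 = 1/2).
r to a half-sibling = 0.25 (half-sibs share one parent — one path of length 2: r = (1/2)^2 = 1/4).
r to a first cousin = 1/8 (first cousins share one grandparent pair — two paths of length 4: r = 2·(1/2)^4 = 1/8).
r to an offspring = 0.5 (one parent–offspring link: r = (1/2)^1 = 1/2).
Summing one r·B term per recipient: 1·0.5·0.457 + 1·0.25·0.195 + 2·0.125·0.212 + 2·0.5·0.466 = 0.79625.
0.79625 < 1.5: the indirect benefit is less than the cost.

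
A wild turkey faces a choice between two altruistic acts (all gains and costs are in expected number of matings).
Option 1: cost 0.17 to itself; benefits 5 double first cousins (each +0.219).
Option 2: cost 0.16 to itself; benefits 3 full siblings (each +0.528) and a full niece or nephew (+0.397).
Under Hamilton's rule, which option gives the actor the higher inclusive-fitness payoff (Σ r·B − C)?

Option 2

Option 1: r to a double first cousin = 0.25.
Option 1: Σ r·B − C = (5·0.25·0.219) − 0.17 = 0.10375.
Option 2: r to a full sibling = 0.5.
Option 2: r to a full niece or nephew = 0.25.
Option 2: Σ r·B − C = (3·0.5·0.528 + 1·0.25·0.397) − 0.16 = 0.73125.
Option 2 has the higher net inclusive-fitness payoff.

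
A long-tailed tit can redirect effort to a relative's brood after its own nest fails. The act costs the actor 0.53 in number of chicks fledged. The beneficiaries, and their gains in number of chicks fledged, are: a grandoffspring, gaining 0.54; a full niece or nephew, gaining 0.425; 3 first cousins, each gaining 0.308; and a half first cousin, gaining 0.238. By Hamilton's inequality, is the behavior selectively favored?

Hamilton's rule: the trait is favored when the sum of r·B over every recipient exceeds the actor's cost C.
r to a grandoffspring = 1/4 (two parent–offspring links: r = (1/2)^2 = 1/4).
r to a full niece or nephew = 1/4 (full aunt/uncle↔niece/nephew: two paths of length 3 through the shared grandparent pair: r = 2·(1/2)^3 = 1/4).
r to a first cousin = 1/8 (first cousins share one grandparent pair — two paths of length 4: r = 2·(1/2)^4 = 1/8).
r to a half first cousin = 1/16 (half first cousins share one grandparent — one path of length 4: r = (1/2)^4 = 1/16).
Summing one r·B term per recipient: 1·0.25·0.54 + 1·0.25·0.425 + 3·0.125·0.308 + 1·0.0625·0.238 = 0.371625.
0.371625 < 0.53: the indirect benefit is less than the cost.

No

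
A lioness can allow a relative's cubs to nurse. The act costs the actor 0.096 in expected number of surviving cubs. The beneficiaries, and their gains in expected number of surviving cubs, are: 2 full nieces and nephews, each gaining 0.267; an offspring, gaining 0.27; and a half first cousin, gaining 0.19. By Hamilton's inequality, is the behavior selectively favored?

Yes

Hamilton's rule: the trait is favored when the sum of r·B over every recipient exceeds the actor's cost C.
r to a full niece or nephew = 1/4 (full aunt/uncle↔niece/nephew: two paths of length 3 through the shared grandparent pair: r = 2·(1/2)^3 = 1/4).
r to an offspring = 1/2 (one parent–offspring link: r = (1/2)^1 = 1/2).
r to a half first cousin = 0.0625 (half first cousins share one grandparent — one path of length 4: r = (1/2)^4 = 1/16).
Summing one r·B term per recipient: 2·0.25·0.267 + 1·0.5·0.27 + 1·0.0625·0.19 = 0.280375.
0.280375 > 0.096: the indirect benefit exceeds the cost.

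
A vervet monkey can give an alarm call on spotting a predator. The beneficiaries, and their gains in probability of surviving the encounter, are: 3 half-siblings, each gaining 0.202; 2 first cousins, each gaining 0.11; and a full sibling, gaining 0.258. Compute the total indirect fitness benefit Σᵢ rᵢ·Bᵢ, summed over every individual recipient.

0.308

r to a half-sibling = 0.25 (half-sibs share one parent — one path of length 2: r = (1/2)^2 = 1/4).
r to a first cousin = 1/8 (first cousins share one grandparent pair — two paths of length 4: r = 2·(1/2)^4 = 1/8).
r to a full sibling = 0.5 (full sibs share both parents — two paths of length 2: r = 2·(1/2)^2 = 1/2).
Summing one r·B term per recipient: 3·0.25·0.202 + 2·0.125·0.11 + 1·0.5·0.258 = 0.308.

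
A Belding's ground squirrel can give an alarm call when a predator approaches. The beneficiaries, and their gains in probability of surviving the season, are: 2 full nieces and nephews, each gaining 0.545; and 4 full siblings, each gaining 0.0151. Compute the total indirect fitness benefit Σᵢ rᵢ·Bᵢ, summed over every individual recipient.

r to a full niece or nephew = 1/4 (full aunt/uncle↔niece/nephew: two paths of length 3 through the shared grandparent pair: r = 2·(1/2)^3 = 1/4).
r to a full sibling = 0.5 (full sibs share both parents — two paths of length 2: r = 2·(1/2)^2 = 1/2).
Summing one r·B term per recipient: 2·0.25·0.545 + 4·0.5·0.0151 = 0.3027.

0.3027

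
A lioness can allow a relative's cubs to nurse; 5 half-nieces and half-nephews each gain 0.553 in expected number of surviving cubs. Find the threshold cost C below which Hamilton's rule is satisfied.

r to a half-niece or half-nephew = 1/8 (half-aunt/uncle↔niece/nephew: one path of length 3: r = (1/2)^3 = 1/8).
Hamilton's rule: n·r·B > C, so the trait is favored while C < n·r·B = 5·0.125·0.553 = 0.345625.

0.345625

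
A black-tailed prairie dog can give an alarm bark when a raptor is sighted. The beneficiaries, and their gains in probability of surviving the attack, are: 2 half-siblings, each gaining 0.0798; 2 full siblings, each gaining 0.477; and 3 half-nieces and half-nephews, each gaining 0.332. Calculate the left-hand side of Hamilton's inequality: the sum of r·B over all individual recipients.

0.6414

r to a half-sibling = 0.25 (half-sibs share one parent — one path of length 2: r = (1/2)^2 = 1/4).
r to a full sibling = 1/2 (full sibs share both parents — two paths of length 2: r = 2·(1/2)^2 = 1/2).
r to a half-niece or half-nephew = 0.125 (half-aunt/uncle↔niece/nephew: one path of length 3: r = (1/2)^3 = 1/8).
Summing one r·B term per recipient: 2·0.25·0.0798 + 2·0.5·0.477 + 3·0.125·0.332 = 0.6414.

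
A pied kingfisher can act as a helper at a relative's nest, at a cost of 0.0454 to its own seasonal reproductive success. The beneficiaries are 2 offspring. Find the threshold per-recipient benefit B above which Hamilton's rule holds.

0.0454

r to an offspring = 0.5 (one parent–offspring link: r = (1/2)^1 = 1/2).
Hamilton's rule with n recipients of equal r: n·r·B > C, so B > C/(n·r) = 0.0454/(2·0.5) = 0.0454.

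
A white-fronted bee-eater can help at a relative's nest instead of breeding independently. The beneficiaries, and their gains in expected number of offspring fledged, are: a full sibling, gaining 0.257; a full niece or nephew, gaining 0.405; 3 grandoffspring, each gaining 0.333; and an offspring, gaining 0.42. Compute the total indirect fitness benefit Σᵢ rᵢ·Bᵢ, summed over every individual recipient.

0.6895

r to a full sibling = 1/2 (full sibs share both parents — two paths of length 2: r = 2·(1/2)^2 = 1/2).
r to a full niece or nephew = 1/4 (full aunt/uncle↔niece/nephew: two paths of length 3 through the shared grandparent pair: r = 2·(1/2)^3 = 1/4).
r to a grandoffspring = 1/4 (two parent–offspring links: r = (1/2)^2 = 1/4).
r to an offspring = 0.5 (one parent–offspring link: r = (1/2)^1 = 1/2).
Summing one r·B term per recipient: 1·0.5·0.257 + 1·0.25·0.405 + 3·0.25·0.333 + 1·0.5·0.42 = 0.6895.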